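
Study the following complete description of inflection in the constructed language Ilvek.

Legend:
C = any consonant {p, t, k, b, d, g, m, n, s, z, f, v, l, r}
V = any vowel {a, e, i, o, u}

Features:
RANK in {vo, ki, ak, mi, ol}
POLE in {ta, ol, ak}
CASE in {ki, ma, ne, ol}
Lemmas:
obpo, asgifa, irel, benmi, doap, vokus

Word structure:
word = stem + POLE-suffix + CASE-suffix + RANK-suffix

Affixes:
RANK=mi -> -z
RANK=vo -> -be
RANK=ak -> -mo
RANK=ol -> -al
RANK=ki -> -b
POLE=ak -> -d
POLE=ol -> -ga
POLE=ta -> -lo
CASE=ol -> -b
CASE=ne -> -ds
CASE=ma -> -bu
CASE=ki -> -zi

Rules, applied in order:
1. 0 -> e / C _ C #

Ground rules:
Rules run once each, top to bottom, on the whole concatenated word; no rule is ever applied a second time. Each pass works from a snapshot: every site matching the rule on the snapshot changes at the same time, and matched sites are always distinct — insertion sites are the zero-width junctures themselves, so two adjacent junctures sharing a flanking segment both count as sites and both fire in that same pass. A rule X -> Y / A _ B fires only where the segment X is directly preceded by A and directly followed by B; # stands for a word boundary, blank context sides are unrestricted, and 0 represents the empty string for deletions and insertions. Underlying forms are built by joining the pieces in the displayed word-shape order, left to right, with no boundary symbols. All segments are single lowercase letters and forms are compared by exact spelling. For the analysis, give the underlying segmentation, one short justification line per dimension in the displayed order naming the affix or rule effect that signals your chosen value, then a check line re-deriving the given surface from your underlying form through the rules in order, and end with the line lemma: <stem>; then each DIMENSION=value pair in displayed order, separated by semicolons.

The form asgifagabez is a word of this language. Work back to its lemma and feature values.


underlying: asgifa-ga-b-z
RANK=mi - signalled by the affix -z
POLE=ol - signalled by the affix -ga
CASE=ol - signalled by the affix -b
check: asgifagabz -> asgifagabez
lemma: asgifa; RANK=mi; POLE=ol; CASE=ol


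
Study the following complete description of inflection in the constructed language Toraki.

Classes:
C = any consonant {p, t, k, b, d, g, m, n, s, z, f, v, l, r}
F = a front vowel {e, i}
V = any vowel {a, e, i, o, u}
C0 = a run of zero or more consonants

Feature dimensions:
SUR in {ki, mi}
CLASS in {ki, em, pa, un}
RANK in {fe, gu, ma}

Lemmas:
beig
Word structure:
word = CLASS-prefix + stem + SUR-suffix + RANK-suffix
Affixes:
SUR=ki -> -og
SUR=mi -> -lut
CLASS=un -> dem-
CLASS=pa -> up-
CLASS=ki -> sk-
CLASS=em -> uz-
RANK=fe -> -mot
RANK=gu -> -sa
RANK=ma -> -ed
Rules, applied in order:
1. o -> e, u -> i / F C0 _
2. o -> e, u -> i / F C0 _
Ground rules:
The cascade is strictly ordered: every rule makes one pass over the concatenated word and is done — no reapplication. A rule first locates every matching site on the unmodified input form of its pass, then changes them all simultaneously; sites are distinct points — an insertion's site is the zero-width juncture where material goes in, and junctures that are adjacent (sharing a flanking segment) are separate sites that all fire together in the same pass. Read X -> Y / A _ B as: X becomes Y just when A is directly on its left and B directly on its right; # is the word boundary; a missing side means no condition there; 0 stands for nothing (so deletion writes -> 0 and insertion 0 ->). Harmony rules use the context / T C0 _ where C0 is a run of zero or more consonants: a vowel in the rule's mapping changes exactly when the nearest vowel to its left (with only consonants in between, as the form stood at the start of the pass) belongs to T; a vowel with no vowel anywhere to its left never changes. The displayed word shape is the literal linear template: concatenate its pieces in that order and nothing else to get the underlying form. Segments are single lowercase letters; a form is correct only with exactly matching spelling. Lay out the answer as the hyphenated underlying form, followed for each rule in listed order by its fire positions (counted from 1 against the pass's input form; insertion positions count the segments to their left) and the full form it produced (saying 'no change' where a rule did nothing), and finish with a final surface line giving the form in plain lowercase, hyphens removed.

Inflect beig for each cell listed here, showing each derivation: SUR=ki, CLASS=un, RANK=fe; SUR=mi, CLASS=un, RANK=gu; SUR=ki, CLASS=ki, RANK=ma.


cell SUR=ki, CLASS=un, RANK=fe:
underlying: dem-beig-og-mot
1. o -> e, u -> i / F C0 _: fires at position(s) 8: dembeigegmot
2. o -> e, u -> i / F C0 _: fires at position(s) 11: dembeigegmet
surface: dembeigegmet

cell SUR=mi, CLASS=un, RANK=gu:
underlying: dem-beig-lut-sa
1. o -> e, u -> i / F C0 _: fires at position(s) 9: dembeiglitsa
2. o -> e, u -> i / F C0 _: no change
surface: dembeiglitsa

cell SUR=ki, CLASS=ki, RANK=ma:
underlying: sk-beig-og-ed
1. o -> e, u -> i / F C0 _: fires at position(s) 7: skbeigeged
2. o -> e, u -> i / F C0 _: no change
surface: skbeigeged


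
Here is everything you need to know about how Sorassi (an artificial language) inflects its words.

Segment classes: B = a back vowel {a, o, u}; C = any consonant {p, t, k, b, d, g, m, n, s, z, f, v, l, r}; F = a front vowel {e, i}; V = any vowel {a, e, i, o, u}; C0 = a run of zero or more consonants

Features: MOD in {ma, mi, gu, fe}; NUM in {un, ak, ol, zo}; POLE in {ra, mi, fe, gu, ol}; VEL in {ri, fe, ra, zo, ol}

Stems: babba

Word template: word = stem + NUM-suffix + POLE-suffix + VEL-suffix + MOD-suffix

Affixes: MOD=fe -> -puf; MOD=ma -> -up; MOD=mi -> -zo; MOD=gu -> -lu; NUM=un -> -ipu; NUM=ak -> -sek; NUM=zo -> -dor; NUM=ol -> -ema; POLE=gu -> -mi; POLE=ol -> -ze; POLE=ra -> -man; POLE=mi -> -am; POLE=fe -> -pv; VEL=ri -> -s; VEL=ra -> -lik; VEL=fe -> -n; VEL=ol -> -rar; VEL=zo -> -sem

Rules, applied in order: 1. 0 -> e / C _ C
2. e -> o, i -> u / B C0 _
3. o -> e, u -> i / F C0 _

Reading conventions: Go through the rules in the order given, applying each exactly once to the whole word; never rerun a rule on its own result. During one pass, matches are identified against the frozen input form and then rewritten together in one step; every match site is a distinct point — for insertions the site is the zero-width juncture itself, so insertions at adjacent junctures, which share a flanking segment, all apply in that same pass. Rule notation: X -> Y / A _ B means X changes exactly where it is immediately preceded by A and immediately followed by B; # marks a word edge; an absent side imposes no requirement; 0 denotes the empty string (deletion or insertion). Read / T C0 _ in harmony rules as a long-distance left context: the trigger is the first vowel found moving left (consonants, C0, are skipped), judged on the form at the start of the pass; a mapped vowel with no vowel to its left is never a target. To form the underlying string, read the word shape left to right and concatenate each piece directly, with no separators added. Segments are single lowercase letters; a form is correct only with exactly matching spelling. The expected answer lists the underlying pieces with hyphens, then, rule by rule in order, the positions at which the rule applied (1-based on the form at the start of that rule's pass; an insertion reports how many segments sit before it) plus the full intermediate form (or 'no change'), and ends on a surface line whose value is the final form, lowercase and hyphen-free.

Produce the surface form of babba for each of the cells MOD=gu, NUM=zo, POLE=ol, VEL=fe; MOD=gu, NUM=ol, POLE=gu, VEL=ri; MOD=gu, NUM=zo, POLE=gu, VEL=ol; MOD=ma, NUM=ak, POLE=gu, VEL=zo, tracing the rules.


cell MOD=gu, NUM=zo, POLE=ol, VEL=fe:
underlying: babba-dor-ze-n-lu
1. 0 -> e / C _ C: inserts after position(s) 3, 8, 11: babebadorezenelu
2. e -> o, i -> u / B C0 _: fires at position(s) 4, 10: babobadorozenelu
3. o -> e, u -> i / F C0 _: fires at position(s) 16: babobadorozeneli
surface: babobadorozeneli

cell MOD=gu, NUM=ol, POLE=gu, VEL=ri:
underlying: babba-ema-mi-s-lu
1. 0 -> e / C _ C: inserts after position(s) 3, 11: babebaemamiselu
2. e -> o, i -> u / B C0 _: fires at position(s) 4, 7, 11: babobaomamuselu
3. o -> e, u -> i / F C0 _: fires at position(s) 15: babobaomamuseli
surface: babobaomamuseli

cell MOD=gu, NUM=zo, POLE=gu, VEL=ol:
underlying: babba-dor-mi-rar-lu
1. 0 -> e / C _ C: inserts after position(s) 3, 8, 13: babebadoremirarelu
2. e -> o, i -> u / B C0 _: fires at position(s) 4, 10, 16: babobadoromirarolu
3. o -> e, u -> i / F C0 _: no change
surface: babobadoromirarolu

cell MOD=ma, NUM=ak, POLE=gu, VEL=zo:
underlying: babba-sek-mi-sem-up
1. 0 -> e / C _ C: inserts after position(s) 3, 8: babebasekemisemup
2. e -> o, i -> u / B C0 _: fires at position(s) 4, 8: babobasokemisemup
3. o -> e, u -> i / F C0 _: fires at position(s) 16: babobasokemisemip
surface: babobasokemisemip


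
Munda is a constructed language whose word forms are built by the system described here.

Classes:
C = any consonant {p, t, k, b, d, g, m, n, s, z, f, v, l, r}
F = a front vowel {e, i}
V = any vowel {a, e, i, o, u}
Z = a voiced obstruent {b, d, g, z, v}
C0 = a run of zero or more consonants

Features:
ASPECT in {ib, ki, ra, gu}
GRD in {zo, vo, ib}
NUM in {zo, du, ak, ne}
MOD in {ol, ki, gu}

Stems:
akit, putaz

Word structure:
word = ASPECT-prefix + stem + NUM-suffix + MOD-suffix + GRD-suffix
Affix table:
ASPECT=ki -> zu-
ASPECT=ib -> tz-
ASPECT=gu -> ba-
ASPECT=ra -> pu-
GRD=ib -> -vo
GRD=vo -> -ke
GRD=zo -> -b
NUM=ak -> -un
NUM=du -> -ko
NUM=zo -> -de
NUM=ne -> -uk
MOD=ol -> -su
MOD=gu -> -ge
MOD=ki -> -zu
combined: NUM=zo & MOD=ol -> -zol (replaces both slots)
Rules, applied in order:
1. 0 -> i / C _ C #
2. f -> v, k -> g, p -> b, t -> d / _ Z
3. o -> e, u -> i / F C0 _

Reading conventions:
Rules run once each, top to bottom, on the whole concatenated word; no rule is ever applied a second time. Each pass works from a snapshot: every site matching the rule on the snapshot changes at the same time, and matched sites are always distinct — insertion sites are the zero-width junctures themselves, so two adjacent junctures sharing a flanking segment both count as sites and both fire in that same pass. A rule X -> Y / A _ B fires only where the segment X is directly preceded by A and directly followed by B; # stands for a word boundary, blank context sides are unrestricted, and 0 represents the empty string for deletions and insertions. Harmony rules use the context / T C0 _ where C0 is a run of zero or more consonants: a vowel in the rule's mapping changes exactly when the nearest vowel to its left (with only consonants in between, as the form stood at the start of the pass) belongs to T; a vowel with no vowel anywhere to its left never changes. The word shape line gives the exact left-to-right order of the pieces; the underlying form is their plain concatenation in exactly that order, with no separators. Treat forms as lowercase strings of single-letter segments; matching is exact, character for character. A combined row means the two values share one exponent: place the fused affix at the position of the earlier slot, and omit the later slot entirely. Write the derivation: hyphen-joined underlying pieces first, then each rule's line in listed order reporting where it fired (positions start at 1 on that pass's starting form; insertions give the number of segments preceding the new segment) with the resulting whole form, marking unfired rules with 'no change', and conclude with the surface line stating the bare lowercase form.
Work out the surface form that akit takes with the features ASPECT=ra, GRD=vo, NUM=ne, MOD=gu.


underlying: pu-akit-uk-ge-ke
1. 0 -> i / C _ C #: no change
2. f -> v, k -> g, p -> b, t -> d / _ Z: fires at position(s) 8: puakituggeke
3. o -> e, u -> i / F C0 _: fires at position(s) 7: puakitiggeke
surface: puakitiggeke


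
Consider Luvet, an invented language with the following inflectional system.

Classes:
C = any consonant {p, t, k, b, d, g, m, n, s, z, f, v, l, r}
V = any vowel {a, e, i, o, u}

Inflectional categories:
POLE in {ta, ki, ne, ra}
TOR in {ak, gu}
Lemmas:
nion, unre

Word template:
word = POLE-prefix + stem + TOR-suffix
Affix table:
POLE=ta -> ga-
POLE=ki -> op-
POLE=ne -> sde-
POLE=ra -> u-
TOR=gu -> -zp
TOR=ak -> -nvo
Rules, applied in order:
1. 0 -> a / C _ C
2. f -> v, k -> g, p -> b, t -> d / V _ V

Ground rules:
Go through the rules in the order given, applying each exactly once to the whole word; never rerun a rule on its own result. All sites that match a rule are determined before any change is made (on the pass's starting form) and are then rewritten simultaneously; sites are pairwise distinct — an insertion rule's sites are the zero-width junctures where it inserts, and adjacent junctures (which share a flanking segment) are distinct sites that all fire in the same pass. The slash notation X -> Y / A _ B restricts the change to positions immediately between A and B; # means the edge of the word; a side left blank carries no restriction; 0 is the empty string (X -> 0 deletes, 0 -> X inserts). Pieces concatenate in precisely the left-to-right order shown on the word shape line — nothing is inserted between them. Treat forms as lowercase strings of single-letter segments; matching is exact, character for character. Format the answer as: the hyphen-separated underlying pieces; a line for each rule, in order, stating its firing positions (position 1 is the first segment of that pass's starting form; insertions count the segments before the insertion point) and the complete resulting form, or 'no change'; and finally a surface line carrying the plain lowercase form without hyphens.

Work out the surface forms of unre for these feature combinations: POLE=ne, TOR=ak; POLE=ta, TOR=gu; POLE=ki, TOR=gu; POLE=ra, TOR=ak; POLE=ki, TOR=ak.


cell POLE=ne, TOR=ak:
underlying: sde-unre-nvo
1. 0 -> a / C _ C: inserts after position(s) 1, 5, 8: sadeunarenavo
2. f -> v, k -> g, p -> b, t -> d / V _ V: no change
surface: sadeunarenavo

cell POLE=ta, TOR=gu:
underlying: ga-unre-zp
1. 0 -> a / C _ C: inserts after position(s) 4, 7: gaunarezap
2. f -> v, k -> g, p -> b, t -> d / V _ V: no change
surface: gaunarezap

cell POLE=ki, TOR=gu:
underlying: op-unre-zp
1. 0 -> a / C _ C: inserts after position(s) 4, 7: opunarezap
2. f -> v, k -> g, p -> b, t -> d / V _ V: fires at position(s) 2: obunarezap
surface: obunarezap

cell POLE=ra, TOR=ak:
underlying: u-unre-nvo
1. 0 -> a / C _ C: inserts after position(s) 3, 6: uunarenavo
2. f -> v, k -> g, p -> b, t -> d / V _ V: no change
surface: uunarenavo

cell POLE=ki, TOR=ak:
underlying: op-unre-nvo
1. 0 -> a / C _ C: inserts after position(s) 4, 7: opunarenavo
2. f -> v, k -> g, p -> b, t -> d / V _ V: fires at position(s) 2: obunarenavo
surface: obunarenavo


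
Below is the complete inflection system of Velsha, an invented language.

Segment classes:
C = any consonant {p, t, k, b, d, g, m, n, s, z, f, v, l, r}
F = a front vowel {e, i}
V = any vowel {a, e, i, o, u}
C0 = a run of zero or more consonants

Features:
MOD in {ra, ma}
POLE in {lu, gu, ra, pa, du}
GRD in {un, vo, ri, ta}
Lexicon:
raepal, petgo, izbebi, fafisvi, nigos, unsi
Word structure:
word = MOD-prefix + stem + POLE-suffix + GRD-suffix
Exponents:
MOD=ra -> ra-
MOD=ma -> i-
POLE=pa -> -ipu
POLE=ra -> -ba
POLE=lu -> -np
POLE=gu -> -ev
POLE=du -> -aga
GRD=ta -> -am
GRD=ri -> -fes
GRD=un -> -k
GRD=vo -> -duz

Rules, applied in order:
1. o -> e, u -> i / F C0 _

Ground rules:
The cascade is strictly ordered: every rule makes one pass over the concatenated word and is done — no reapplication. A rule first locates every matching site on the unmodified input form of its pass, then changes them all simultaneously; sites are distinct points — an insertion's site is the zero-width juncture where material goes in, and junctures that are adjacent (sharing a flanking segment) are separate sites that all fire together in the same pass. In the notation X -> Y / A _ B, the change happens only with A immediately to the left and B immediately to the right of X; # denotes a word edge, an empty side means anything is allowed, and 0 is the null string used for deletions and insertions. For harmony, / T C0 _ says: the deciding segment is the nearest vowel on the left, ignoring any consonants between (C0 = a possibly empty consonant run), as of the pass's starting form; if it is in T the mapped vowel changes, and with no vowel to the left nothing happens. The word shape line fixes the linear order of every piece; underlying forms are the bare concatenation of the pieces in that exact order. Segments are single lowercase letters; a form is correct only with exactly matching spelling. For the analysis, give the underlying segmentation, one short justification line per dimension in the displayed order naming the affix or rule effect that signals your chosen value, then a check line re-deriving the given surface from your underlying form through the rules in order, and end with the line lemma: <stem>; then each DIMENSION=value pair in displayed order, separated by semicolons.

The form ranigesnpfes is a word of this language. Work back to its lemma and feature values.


underlying: ra-nigos-np-fes
MOD=ra - signalled by the affix ra-
POLE=lu - signalled by the affix -np
GRD=ri - signalled by the affix -fes
check: ranigosnpfes -> ranigesnpfes
lemma: nigos; MOD=ra; POLE=lu; GRD=ri


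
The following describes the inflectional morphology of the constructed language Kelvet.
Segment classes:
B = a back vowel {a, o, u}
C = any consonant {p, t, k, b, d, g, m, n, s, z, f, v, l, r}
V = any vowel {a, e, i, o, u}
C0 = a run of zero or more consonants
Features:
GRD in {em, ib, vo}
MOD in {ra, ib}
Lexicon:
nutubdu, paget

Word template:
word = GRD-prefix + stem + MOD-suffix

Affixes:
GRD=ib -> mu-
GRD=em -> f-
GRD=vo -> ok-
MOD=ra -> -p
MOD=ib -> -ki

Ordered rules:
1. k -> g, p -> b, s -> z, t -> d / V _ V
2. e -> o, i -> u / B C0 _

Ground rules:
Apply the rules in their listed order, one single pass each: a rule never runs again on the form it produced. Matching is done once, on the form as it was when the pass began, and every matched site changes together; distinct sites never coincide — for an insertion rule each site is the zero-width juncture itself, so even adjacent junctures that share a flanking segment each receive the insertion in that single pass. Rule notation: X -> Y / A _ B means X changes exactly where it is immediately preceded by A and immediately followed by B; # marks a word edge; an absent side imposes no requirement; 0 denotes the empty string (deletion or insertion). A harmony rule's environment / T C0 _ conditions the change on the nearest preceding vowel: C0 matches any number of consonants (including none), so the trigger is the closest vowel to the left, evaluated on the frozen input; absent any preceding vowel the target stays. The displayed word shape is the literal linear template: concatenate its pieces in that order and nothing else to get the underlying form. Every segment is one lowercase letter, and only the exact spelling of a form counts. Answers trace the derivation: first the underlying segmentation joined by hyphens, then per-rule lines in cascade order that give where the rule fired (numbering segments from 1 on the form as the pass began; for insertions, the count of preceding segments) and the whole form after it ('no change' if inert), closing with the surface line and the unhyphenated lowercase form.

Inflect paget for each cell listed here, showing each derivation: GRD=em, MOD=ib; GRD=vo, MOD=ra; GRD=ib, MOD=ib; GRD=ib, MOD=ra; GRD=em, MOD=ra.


cell GRD=em, MOD=ib:
underlying: f-paget-ki
1. k -> g, p -> b, s -> z, t -> d / V _ V: no change
2. e -> o, i -> u / B C0 _: fires at position(s) 5: fpagotki
surface: fpagotki

cell GRD=vo, MOD=ra:
underlying: ok-paget-p
1. k -> g, p -> b, s -> z, t -> d / V _ V: no change
2. e -> o, i -> u / B C0 _: fires at position(s) 6: okpagotp
surface: okpagotp

cell GRD=ib, MOD=ib:
underlying: mu-paget-ki
1. k -> g, p -> b, s -> z, t -> d / V _ V: fires at position(s) 3: mubagetki
2. e -> o, i -> u / B C0 _: fires at position(s) 6: mubagotki
surface: mubagotki

cell GRD=ib, MOD=ra:
underlying: mu-paget-p
1. k -> g, p -> b, s -> z, t -> d / V _ V: fires at position(s) 3: mubagetp
2. e -> o, i -> u / B C0 _: fires at position(s) 6: mubagotp
surface: mubagotp

cell GRD=em, MOD=ra:
underlying: f-paget-p
1. k -> g, p -> b, s -> z, t -> d / V _ V: no change
2. e -> o, i -> u / B C0 _: fires at position(s) 5: fpagotp
surface: fpagotp


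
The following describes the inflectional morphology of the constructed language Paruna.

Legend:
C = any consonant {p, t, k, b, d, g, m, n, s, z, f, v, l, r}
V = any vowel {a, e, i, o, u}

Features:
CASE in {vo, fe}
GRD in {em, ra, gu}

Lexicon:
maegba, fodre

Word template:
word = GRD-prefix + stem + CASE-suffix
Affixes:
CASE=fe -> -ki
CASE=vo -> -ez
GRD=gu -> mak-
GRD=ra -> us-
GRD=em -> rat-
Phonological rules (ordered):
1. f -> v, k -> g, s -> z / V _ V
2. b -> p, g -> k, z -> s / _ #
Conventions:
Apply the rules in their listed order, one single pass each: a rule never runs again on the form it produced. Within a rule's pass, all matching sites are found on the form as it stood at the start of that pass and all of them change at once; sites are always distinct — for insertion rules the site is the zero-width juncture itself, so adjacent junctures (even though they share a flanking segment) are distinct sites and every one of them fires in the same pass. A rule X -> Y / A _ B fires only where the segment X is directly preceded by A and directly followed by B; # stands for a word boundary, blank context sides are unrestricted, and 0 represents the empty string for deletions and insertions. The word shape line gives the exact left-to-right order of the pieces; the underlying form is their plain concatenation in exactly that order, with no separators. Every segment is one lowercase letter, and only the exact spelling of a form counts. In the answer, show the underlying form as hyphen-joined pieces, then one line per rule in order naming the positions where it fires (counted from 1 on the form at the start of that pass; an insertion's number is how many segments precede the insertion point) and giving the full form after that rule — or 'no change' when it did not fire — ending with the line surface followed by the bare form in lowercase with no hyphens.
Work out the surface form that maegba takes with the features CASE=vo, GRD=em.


underlying: rat-maegba-ez
1. f -> v, k -> g, s -> z / V _ V: no change
2. b -> p, g -> k, z -> s / _ #: fires at position(s) 11: ratmaegbaes
surface: ratmaegbaes


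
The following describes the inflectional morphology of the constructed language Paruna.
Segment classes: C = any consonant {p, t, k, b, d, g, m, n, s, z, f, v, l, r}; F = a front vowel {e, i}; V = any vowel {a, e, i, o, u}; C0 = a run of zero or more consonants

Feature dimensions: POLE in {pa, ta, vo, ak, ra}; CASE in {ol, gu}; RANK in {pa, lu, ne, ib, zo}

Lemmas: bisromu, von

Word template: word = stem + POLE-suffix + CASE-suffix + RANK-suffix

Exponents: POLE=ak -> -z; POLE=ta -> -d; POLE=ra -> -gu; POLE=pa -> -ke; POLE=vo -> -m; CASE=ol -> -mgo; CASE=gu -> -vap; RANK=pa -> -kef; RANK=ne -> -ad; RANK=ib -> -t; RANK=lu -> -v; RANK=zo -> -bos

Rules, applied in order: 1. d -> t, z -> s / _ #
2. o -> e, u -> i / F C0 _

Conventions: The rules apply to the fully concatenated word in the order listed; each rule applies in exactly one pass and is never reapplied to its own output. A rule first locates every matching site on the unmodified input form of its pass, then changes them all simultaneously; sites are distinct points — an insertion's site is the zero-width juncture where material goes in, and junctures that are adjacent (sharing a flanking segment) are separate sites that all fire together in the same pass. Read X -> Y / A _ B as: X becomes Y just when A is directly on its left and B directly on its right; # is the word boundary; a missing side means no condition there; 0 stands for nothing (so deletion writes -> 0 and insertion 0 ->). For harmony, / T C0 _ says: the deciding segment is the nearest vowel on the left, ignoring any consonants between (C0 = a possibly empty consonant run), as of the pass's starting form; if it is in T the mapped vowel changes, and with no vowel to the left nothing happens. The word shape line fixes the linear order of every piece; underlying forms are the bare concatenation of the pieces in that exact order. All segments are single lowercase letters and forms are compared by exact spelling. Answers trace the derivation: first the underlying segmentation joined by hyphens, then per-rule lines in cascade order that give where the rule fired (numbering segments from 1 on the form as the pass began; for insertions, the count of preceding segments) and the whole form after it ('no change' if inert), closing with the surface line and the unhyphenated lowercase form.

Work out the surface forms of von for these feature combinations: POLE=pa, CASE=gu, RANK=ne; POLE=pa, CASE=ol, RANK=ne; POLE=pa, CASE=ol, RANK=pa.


cell POLE=pa, CASE=gu, RANK=ne:
underlying: von-ke-vap-ad
1. d -> t, z -> s / _ #: fires at position(s) 10: vonkevapat
2. o -> e, u -> i / F C0 _: no change
surface: vonkevapat

cell POLE=pa, CASE=ol, RANK=ne:
underlying: von-ke-mgo-ad
1. d -> t, z -> s / _ #: fires at position(s) 10: vonkemgoat
2. o -> e, u -> i / F C0 _: fires at position(s) 8: vonkemgeat
surface: vonkemgeat

cell POLE=pa, CASE=ol, RANK=pa:
underlying: von-ke-mgo-kef
1. d -> t, z -> s / _ #: no change
2. o -> e, u -> i / F C0 _: fires at position(s) 8: vonkemgekef
surface: vonkemgekef


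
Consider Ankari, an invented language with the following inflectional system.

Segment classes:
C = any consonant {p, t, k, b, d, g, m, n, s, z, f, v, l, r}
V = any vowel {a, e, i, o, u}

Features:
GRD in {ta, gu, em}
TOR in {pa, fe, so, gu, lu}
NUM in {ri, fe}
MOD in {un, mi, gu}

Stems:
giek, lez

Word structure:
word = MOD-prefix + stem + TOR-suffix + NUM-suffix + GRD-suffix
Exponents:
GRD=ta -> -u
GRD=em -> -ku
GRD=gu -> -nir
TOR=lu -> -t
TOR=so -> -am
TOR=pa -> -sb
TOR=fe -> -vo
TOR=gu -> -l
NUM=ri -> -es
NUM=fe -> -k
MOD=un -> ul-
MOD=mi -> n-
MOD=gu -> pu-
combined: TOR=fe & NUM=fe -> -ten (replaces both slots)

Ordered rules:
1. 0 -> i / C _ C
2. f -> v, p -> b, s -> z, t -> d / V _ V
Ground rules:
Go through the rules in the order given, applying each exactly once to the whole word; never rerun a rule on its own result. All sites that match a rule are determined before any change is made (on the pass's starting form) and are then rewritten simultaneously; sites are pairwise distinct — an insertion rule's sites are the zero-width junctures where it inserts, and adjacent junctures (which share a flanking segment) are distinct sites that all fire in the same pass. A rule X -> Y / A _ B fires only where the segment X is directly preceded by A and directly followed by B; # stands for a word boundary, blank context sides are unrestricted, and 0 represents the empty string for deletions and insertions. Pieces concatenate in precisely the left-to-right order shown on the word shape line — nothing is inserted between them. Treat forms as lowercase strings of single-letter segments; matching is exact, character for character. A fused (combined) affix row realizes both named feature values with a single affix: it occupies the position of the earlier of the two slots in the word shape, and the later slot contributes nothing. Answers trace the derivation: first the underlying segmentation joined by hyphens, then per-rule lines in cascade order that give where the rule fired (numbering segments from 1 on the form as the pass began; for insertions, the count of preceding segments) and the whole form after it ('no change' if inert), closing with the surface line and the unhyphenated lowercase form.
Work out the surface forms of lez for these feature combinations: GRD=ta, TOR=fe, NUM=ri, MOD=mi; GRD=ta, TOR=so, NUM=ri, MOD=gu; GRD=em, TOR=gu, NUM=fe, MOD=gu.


cell GRD=ta, TOR=fe, NUM=ri, MOD=mi:
underlying: n-lez-vo-es-u
1. 0 -> i / C _ C: inserts after position(s) 1, 4: nilezivoesu
2. f -> v, p -> b, s -> z, t -> d / V _ V: fires at position(s) 10: nilezivoezu
surface: nilezivoezu

cell GRD=ta, TOR=so, NUM=ri, MOD=gu:
underlying: pu-lez-am-es-u
1. 0 -> i / C _ C: no change
2. f -> v, p -> b, s -> z, t -> d / V _ V: fires at position(s) 9: pulezamezu
surface: pulezamezu

cell GRD=em, TOR=gu, NUM=fe, MOD=gu:
underlying: pu-lez-l-k-ku
1. 0 -> i / C _ C: inserts after position(s) 5, 6, 7: pulezilikiku
2. f -> v, p -> b, s -> z, t -> d / V _ V: no change
surface: pulezilikiku


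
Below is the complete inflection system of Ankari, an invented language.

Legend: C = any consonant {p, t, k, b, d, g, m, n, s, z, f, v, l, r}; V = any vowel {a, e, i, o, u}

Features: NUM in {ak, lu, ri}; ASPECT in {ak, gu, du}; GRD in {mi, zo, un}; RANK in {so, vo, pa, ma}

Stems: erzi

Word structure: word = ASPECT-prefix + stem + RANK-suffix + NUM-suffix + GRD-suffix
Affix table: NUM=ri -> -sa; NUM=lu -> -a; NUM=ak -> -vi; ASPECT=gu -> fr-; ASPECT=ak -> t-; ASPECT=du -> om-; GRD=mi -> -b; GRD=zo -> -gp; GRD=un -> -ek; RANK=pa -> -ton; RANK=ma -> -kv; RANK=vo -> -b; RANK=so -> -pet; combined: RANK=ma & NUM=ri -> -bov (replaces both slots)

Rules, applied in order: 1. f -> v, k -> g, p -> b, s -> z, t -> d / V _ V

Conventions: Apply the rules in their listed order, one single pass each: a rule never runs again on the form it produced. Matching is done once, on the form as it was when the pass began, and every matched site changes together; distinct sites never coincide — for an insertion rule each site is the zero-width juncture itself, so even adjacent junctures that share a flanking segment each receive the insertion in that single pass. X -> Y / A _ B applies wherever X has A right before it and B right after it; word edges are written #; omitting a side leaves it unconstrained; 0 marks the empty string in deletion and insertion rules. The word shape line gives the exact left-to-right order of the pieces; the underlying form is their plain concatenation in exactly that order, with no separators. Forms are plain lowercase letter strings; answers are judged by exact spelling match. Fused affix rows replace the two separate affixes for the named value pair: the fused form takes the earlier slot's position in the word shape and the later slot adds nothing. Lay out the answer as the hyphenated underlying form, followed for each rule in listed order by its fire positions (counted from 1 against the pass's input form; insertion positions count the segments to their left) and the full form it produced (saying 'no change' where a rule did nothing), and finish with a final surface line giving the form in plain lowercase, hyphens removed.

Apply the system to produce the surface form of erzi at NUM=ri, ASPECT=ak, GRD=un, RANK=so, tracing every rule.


underlying: t-erzi-pet-sa-ek
1. f -> v, k -> g, p -> b, s -> z, t -> d / V _ V: fires at position(s) 6: terzibetsaek
surface: terzibetsaek


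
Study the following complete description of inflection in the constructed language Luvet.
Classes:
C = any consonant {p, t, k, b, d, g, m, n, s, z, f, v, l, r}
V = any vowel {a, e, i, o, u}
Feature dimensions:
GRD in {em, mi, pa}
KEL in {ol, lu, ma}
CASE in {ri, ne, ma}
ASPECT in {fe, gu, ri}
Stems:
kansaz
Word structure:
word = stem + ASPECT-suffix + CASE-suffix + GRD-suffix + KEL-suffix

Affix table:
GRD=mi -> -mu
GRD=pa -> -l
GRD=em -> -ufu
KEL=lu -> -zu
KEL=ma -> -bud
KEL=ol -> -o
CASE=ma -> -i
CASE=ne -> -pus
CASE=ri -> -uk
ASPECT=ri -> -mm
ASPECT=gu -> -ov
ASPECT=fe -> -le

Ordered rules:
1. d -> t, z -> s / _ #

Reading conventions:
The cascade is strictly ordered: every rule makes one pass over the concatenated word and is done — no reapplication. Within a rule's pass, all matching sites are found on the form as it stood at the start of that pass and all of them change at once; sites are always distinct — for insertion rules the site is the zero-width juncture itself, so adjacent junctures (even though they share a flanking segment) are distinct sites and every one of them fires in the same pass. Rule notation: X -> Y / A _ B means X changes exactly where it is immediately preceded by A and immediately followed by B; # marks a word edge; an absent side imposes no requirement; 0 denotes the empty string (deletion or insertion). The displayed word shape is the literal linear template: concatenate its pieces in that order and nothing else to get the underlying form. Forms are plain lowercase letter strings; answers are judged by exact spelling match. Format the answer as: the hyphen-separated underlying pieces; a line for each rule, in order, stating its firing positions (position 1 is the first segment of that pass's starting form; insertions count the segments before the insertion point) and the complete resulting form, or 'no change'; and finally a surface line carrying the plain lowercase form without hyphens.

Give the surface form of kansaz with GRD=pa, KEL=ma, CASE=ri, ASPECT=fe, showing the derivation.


underlying: kansaz-le-uk-l-bud
1. d -> t, z -> s / _ #: fires at position(s) 14: kansazleuklbut
surface: kansazleuklbut


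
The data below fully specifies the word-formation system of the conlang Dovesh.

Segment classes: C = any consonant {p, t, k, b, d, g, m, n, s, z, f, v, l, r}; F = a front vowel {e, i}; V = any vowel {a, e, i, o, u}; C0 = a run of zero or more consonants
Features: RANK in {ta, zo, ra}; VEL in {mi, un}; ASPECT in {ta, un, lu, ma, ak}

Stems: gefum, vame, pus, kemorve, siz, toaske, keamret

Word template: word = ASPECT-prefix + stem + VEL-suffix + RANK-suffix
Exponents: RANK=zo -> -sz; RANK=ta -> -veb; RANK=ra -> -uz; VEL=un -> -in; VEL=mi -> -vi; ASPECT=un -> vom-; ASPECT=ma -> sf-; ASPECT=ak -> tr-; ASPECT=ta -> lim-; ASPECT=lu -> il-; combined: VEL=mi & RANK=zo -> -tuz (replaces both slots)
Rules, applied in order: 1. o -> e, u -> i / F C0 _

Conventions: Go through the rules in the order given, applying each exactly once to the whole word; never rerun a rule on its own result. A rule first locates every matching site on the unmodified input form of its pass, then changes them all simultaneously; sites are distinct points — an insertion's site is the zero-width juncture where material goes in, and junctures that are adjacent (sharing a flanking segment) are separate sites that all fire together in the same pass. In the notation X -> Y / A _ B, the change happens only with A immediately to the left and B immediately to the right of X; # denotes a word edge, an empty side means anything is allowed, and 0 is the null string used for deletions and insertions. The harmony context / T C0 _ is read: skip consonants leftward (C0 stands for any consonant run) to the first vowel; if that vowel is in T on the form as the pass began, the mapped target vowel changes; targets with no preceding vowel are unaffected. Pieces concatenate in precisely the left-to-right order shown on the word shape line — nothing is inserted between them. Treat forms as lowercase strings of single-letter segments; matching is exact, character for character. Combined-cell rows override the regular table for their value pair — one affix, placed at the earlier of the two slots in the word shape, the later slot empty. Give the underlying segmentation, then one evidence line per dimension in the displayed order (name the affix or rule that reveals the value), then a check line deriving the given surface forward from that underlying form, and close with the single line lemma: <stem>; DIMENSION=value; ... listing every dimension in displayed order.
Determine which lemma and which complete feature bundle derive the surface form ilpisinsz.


underlying: il-pus-in-sz
RANK=zo - signalled by the affix -sz
VEL=un - signalled by the affix -in
ASPECT=lu - signalled by the affix il-
check: ilpusinsz -> ilpisinsz
lemma: pus; RANK=zo; VEL=un; ASPECT=lu


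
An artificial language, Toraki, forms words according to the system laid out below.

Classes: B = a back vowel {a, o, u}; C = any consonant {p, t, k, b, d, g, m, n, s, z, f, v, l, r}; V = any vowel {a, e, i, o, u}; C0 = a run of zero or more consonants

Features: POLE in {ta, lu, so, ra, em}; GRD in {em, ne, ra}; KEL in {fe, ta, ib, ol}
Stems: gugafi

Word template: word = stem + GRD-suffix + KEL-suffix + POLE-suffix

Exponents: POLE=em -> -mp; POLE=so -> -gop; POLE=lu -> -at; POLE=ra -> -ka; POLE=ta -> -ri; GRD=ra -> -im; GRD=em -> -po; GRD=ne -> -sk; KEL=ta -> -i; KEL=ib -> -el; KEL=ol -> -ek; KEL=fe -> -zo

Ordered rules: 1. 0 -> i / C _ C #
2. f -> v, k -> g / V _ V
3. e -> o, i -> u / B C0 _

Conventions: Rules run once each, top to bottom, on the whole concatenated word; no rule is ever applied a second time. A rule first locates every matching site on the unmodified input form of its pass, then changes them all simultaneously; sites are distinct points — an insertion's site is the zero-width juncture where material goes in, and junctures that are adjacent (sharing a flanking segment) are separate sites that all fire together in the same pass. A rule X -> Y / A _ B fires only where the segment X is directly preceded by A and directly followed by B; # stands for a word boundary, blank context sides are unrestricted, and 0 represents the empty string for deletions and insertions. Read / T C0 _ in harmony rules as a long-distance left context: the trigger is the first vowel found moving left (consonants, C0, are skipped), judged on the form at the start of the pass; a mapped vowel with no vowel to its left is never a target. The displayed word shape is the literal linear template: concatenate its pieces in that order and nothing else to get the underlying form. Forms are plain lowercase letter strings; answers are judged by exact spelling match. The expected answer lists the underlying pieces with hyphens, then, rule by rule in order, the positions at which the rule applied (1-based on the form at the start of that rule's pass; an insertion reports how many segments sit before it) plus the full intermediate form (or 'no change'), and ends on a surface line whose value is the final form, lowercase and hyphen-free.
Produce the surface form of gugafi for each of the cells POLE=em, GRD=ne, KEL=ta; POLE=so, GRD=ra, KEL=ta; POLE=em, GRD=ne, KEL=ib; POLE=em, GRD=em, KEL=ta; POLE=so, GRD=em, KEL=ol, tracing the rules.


cell POLE=em, GRD=ne, KEL=ta:
underlying: gugafi-sk-i-mp
1. 0 -> i / C _ C #: inserts after position(s) 10: gugafiskimip
2. f -> v, k -> g / V _ V: fires at position(s) 5: gugaviskimip
3. e -> o, i -> u / B C0 _: fires at position(s) 6: gugavuskimip
surface: gugavuskimip

cell POLE=so, GRD=ra, KEL=ta:
underlying: gugafi-im-i-gop
1. 0 -> i / C _ C #: no change
2. f -> v, k -> g / V _ V: fires at position(s) 5: gugaviimigop
3. e -> o, i -> u / B C0 _: fires at position(s) 6: gugavuimigop
surface: gugavuimigop

cell POLE=em, GRD=ne, KEL=ib:
underlying: gugafi-sk-el-mp
1. 0 -> i / C _ C #: inserts after position(s) 11: gugafiskelmip
2. f -> v, k -> g / V _ V: fires at position(s) 5: gugaviskelmip
3. e -> o, i -> u / B C0 _: fires at position(s) 6: gugavuskelmip
surface: gugavuskelmip

cell POLE=em, GRD=em, KEL=ta:
underlying: gugafi-po-i-mp
1. 0 -> i / C _ C #: inserts after position(s) 10: gugafipoimip
2. f -> v, k -> g / V _ V: fires at position(s) 5: gugavipoimip
3. e -> o, i -> u / B C0 _: fires at position(s) 6, 9: gugavupoumip
surface: gugavupoumip

cell POLE=so, GRD=em, KEL=ol:
underlying: gugafi-po-ek-gop
1. 0 -> i / C _ C #: no change
2. f -> v, k -> g / V _ V: fires at position(s) 5: gugavipoekgop
3. e -> o, i -> u / B C0 _: fires at position(s) 6, 9: gugavupookgop
surface: gugavupookgop


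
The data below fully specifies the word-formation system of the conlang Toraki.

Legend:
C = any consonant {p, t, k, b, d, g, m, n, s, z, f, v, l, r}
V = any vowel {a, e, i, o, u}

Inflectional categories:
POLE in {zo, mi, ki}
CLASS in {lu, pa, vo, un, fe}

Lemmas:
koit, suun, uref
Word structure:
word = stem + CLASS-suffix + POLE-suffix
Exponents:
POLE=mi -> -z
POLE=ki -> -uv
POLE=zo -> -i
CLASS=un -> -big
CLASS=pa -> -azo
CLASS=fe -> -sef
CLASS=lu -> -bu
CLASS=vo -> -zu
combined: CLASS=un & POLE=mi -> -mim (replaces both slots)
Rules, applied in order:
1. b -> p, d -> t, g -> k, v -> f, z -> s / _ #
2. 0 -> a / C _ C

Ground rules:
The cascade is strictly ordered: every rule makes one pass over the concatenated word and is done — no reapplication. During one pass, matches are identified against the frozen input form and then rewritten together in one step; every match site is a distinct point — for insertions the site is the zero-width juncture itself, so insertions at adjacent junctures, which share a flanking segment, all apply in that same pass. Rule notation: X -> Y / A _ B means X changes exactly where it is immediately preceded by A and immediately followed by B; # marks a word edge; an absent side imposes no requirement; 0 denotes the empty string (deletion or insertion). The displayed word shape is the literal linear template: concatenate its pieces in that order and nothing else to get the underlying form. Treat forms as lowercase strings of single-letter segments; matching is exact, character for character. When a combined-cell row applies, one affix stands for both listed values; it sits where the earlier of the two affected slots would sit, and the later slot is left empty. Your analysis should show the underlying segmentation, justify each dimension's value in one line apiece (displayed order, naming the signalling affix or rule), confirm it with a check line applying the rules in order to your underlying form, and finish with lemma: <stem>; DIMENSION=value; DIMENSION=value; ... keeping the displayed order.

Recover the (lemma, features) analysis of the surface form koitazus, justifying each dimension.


underlying: koit-zu-z
POLE=mi - signalled by the affix -z
CLASS=vo - signalled by the affix -zu
check: koitzuz -> koitzus -> koitazus
lemma: koit; POLE=mi; CLASS=vo
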